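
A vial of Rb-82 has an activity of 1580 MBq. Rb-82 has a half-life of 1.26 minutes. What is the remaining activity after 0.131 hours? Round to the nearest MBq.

Convert the elapsed time: 0.131 hours = 7.86 minutes.
Number of half-lives: n = 7.86/1.26 ≈ 6.2381.
Remaining = 1580 × (1/2)^6.2381 = 1580 × 0.013248 ≈ 20.932 MBq.

21 MBq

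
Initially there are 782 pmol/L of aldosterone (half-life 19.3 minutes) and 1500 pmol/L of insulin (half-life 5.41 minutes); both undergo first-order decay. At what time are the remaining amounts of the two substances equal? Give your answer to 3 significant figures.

Set 782·(1/2)^(t/19.3) = 1500·(1/2)^(t/5.41).
Taking log₂: log₂(782/1500) = t·(1/19.3 − 1/5.41).
log₂(0.52133) = -0.93972; 1/19.3 − 1/5.41 = -0.13303.
t = -0.93972 / -0.13303 ≈ 7.064 minutes.

7.06 minutes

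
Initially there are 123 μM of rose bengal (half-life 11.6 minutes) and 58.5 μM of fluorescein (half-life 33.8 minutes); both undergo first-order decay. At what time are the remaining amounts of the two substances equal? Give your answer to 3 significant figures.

Set 123·(1/2)^(t/11.6) = 58.5·(1/2)^(t/33.8).
Taking log₂: log₂(123/58.5) = t·(1/11.6 − 1/33.8).
log₂(2.1026) = 1.0721; 1/11.6 − 1/33.8 = 0.056621.
t = 1.0721 / 0.056621 ≈ 18.936 minutes.

18.9 minutes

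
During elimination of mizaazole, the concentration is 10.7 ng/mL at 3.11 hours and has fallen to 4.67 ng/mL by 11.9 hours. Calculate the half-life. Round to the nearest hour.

Over Δt = 11.9 − 3.11 = 8.79 hours, the level fell by a factor of 10.7/4.67 ≈ 2.2912.
n = log₂(2.2912) ≈ 1.1961 half-lives, so t½ = 8.79/1.1961 ≈ 7.3488 hours.

7 hours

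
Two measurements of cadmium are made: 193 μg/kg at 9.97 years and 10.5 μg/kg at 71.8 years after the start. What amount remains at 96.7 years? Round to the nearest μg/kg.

3 μg/kg

Over Δt = 71.8 − 9.97 = 61.83 years, the level fell by a factor of 193/10.5 ≈ 18.381.
n = log₂(18.381) ≈ 4.2001 half-lives, so t½ = 61.83/4.2001 ≈ 14.721 years.
From t = 71.8 to t = 96.7: 10.5 × (1/2)^((96.7−71.8)/14.721) ≈ 3.2509 μg/kg.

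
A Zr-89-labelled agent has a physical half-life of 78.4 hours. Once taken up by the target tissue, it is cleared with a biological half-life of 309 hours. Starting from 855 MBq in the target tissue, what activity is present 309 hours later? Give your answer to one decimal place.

27.8 MBq

1/t_eff = 1/t_phys + 1/t_biol = 1/78.4 + 1/309 = 0.015991 per hour.
t_eff = 78.4 × 309 / (78.4 + 309) ≈ 62.534 hours.
Remaining = 855 × (1/2)^(309/62.534) = 855 × (1/2)^4.9413 ≈ 27.828 MBq.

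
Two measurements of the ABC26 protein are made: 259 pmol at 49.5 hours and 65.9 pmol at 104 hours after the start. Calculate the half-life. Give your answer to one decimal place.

Over Δt = 104 − 49.5 = 54.5 hours, the level fell by a factor of 259/65.9 ≈ 3.9302.
n = log₂(3.9302) ≈ 1.9746 half-lives, so t½ = 54.5/1.9746 ≈ 27.601 hours.

27.6 hours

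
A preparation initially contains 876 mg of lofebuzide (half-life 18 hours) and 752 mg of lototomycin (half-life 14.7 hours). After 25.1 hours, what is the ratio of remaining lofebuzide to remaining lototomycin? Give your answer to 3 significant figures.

lofebuzide: 876 × (1/2)^(25.1/18) = 876 × (1/2)^1.3944 ≈ 333.22 mg.
lototomycin: 752 × (1/2)^(25.1/14.7) = 752 × (1/2)^1.7075 ≈ 230.26 mg.
Ratio ≈ 333.22 / 230.26 ≈ 1.4472.

1.45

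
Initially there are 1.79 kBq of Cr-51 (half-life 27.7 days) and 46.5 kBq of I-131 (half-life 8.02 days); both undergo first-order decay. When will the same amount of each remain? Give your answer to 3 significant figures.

53.0 days

Set 1.79·(1/2)^(t/27.7) = 46.5·(1/2)^(t/8.02).
Taking log₂: log₂(1.79/46.5) = t·(1/27.7 − 1/8.02).
log₂(0.038495) = -4.6992; 1/27.7 − 1/8.02 = -0.088587.
t = -4.6992 / -0.088587 ≈ 53.046 days.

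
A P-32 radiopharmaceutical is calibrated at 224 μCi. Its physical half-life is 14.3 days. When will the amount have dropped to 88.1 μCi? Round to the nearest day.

19 days

Fraction remaining = 88.1/224 ≈ 0.3933.
n = log₂(224/88.1) = ln(2.5426)/ln 2 ≈ 1.3463 half-lives.
t = n × t½ = 1.3463 × 14.3 ≈ 19.252 days.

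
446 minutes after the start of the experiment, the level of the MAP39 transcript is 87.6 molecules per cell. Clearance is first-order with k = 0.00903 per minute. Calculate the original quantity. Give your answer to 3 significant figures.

4920 molecules per cell

t½ = ln 2 / k = 0.69315 / 0.00903 ≈ 76.76 minutes.
Number of half-lives elapsed: n = 446/76.76 ≈ 5.8103.
A₀ = A × 2^n = 87.6 × 2^5.8103 = 87.6 × 56.114 ≈ 4915.6 molecules per cell.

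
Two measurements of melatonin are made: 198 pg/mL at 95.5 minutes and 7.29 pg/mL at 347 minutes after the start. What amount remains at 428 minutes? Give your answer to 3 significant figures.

2.52 pg/mL

Over Δt = 347 − 95.5 = 251.5 minutes, the level fell by a factor of 198/7.29 ≈ 27.16.
n = log₂(27.16) ≈ 4.7634 half-lives, so t½ = 251.5/4.7634 ≈ 52.798 minutes.
From t = 347 to t = 428: 7.29 × (1/2)^((428−347)/52.798) ≈ 2.5171 pg/mL.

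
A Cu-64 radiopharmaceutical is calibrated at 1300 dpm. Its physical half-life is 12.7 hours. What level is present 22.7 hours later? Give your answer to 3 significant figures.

Number of half-lives: n = 22.7/12.7 ≈ 1.7874.
Remaining = 1300 × (1/2)^1.7874 = 1300 × 0.28969 ≈ 376.6 dpm.

377 dpm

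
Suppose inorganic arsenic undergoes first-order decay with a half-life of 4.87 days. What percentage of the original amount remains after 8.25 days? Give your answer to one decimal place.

n = 8.25/4.87 ≈ 1.694 half-lives.
Fraction remaining = (1/2)^1.694 ≈ 0.30906, i.e. 30.906%.

30.9%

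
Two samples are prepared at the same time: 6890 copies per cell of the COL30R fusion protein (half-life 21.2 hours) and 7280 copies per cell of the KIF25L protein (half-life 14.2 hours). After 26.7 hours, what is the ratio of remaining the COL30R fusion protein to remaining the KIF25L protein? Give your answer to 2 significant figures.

1.5

COL30R fusion protein: 6890 × (1/2)^(26.7/21.2) = 6890 × (1/2)^1.2594 ≈ 2878 copies per cell.
KIF25L protein: 7280 × (1/2)^(26.7/14.2) = 7280 × (1/2)^1.8803 ≈ 1977.5 copies per cell.
Ratio ≈ 2878 / 1977.5 ≈ 1.4554.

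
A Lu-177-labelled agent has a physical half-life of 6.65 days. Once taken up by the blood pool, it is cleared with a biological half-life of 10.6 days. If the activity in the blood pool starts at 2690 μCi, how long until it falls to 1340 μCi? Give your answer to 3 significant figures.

1/t_eff = 1/t_phys + 1/t_biol = 1/6.65 + 1/10.6 = 0.24472 per day.
t_eff = 6.65 × 10.6 / (6.65 + 10.6) ≈ 4.0864 days.
n = log₂(2690/1340) ≈ 1.0054; t = 1.0054 × 4.0864 ≈ 4.1083 days.

4.11 days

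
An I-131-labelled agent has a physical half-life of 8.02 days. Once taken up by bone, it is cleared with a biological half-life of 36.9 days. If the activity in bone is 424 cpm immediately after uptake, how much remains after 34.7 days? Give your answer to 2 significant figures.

11 cpm

1/t_eff = 1/t_phys + 1/t_biol = 1/8.02 + 1/36.9 = 0.15179 per day.
t_eff = 8.02 × 36.9 / (8.02 + 36.9) ≈ 6.5881 days.
Remaining = 424 × (1/2)^(34.7/6.5881) = 424 × (1/2)^5.2671 ≈ 11.011 cpm.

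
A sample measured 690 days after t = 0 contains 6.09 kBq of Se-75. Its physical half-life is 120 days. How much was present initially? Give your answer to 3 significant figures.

Number of half-lives elapsed: n = 690/120 ≈ 5.75.
A₀ = A × 2^n = 6.09 × 2^5.75 = 6.09 × 53.817 ≈ 327.75 kBq.

328 kBq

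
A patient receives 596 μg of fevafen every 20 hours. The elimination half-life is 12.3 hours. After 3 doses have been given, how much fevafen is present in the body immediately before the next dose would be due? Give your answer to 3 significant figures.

276 μg

The 3 doses were given 60, 40, 20 hours ago.
Total = 596·(1/2)^(60/12.3) + 596·(1/2)^(40/12.3) + 596·(1/2)^(20/12.3)
      = 20.268 + 62.559 + 193.09 ≈ 275.92 μg.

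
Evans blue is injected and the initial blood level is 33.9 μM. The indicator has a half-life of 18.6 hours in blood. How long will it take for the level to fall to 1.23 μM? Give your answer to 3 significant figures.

89.0 hours

Fraction remaining = 1.23/33.9 ≈ 0.036283.
n = log₂(33.9/1.23) = ln(27.561)/ln 2 ≈ 4.7846 half-lives.
t = n × t½ = 4.7846 × 18.6 ≈ 88.993 hours.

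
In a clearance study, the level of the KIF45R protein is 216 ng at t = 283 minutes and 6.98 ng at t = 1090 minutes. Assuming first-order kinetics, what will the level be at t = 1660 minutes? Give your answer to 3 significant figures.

0.618 ng

Over Δt = 1090 − 283 = 807 minutes, the level fell by a factor of 216/6.98 ≈ 30.946.
n = log₂(30.946) ≈ 4.9517 half-lives, so t½ = 807/4.9517 ≈ 162.98 minutes.
From t = 1090 to t = 1660: 6.98 × (1/2)^((1660−1090)/162.98) ≈ 0.61804 ng.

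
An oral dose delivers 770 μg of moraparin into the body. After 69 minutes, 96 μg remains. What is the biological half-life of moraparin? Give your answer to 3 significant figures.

A/A₀ = 96/770 ≈ 0.12468.
n = log₂(8.0208) ≈ 3.0038 half-lives elapsed in 69 minutes.
t½ = 69/3.0038 ≈ 22.971 minutes.

23.0 minutes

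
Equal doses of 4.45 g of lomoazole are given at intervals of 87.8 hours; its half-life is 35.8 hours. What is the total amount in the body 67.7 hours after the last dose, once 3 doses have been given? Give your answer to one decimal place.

1.5 g

The 3 doses were given 243.3, 155.5, 67.7 hours ago.
Total = 4.45·(1/2)^(243.3/35.8) + 4.45·(1/2)^(155.5/35.8) + 4.45·(1/2)^(67.7/35.8)
      = 0.040044 + 0.21919 + 1.1998 ≈ 1.459 g.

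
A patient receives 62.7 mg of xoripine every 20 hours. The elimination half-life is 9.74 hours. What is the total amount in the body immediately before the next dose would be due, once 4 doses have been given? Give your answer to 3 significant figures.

The 4 doses were given 80, 60, 40, 20 hours ago.
Total = 62.7·(1/2)^(80/9.74) + 62.7·(1/2)^(60/9.74) + 62.7·(1/2)^(40/9.74) + 62.7·(1/2)^(20/9.74)
      = 0.21122 + 0.87675 + 3.6392 + 15.106 ≈ 19.833 mg.

19.8 mg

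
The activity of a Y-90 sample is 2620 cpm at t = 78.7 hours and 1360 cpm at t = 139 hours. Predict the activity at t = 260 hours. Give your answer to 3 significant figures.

365 cpm

Over Δt = 139 − 78.7 = 60.3 hours, the level fell by a factor of 2620/1360 ≈ 1.9265.
n = log₂(1.9265) ≈ 0.94596 half-lives, so t½ = 60.3/0.94596 ≈ 63.745 hours.
From t = 139 to t = 260: 1360 × (1/2)^((260−139)/63.745) ≈ 364.86 cpm.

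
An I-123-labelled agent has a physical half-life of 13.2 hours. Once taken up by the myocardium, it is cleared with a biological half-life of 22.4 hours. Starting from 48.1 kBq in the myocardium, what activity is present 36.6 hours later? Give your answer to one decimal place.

1/t_eff = 1/t_phys + 1/t_biol = 1/13.2 + 1/22.4 = 0.1204 per hour.
t_eff = 13.2 × 22.4 / (13.2 + 22.4) ≈ 8.3056 hours.
Remaining = 48.1 × (1/2)^(36.6/8.3056) = 48.1 × (1/2)^4.4067 ≈ 2.2678 kBq.

2.3 kBq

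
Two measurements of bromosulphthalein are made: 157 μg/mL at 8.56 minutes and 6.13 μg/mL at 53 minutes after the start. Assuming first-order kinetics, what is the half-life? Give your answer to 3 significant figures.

Over Δt = 53 − 8.56 = 44.44 minutes, the level fell by a factor of 157/6.13 ≈ 25.612.
n = log₂(25.612) ≈ 4.6787 half-lives, so t½ = 44.44/4.6787 ≈ 9.4983 minutes.

9.50 minutes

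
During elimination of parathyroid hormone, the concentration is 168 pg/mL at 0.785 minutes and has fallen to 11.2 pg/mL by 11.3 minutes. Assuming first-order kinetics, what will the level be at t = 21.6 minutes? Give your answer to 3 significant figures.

Over Δt = 11.3 − 0.785 = 10.515 minutes, the level fell by a factor of 168/11.2 ≈ 15.
n = log₂(15) ≈ 3.9069 half-lives, so t½ = 10.515/3.9069 ≈ 2.6914 minutes.
From t = 11.3 to t = 21.6: 11.2 × (1/2)^((21.6−11.3)/2.6914) ≈ 0.78918 pg/mL.

0.789 pg/mL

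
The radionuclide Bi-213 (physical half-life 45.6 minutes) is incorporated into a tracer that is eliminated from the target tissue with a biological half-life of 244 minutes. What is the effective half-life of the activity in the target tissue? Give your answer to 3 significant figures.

1/t_eff = 1/t_phys + 1/t_biol = 1/45.6 + 1/244 = 0.026028 per minute.
t_eff = 45.6 × 244 / (45.6 + 244) ≈ 38.42 minutes.

38.4 minutes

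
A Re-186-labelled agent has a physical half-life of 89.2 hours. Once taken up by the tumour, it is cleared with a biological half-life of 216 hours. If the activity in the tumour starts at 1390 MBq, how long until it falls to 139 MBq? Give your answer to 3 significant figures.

1/t_eff = 1/t_phys + 1/t_biol = 1/89.2 + 1/216 = 0.01584 per hour.
t_eff = 89.2 × 216 / (89.2 + 216) ≈ 63.13 hours.
n = log₂(1390/139) ≈ 3.3219; t = 3.3219 × 63.13 ≈ 209.71 hours.

210 hours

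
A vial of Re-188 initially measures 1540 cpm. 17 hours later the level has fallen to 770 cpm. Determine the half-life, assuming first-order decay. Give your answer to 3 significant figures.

17.0 hours

A/A₀ = 770/1540 ≈ 0.5.
n = log₂(2) ≈ 1 half-life elapsed in 17 hours.
t½ = 17/1 ≈ 17 hours.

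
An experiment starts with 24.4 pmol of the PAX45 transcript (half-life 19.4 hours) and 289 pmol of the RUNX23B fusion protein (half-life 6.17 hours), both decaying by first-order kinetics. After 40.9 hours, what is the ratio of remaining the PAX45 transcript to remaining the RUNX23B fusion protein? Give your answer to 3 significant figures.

1.94

PAX45 transcript: 24.4 × (1/2)^(40.9/19.4) = 24.4 × (1/2)^2.1082 ≈ 5.6591 pmol.
RUNX23B fusion protein: 289 × (1/2)^(40.9/6.17) = 289 × (1/2)^6.6288 ≈ 2.9202 pmol.
Ratio ≈ 5.6591 / 2.9202 ≈ 1.9379.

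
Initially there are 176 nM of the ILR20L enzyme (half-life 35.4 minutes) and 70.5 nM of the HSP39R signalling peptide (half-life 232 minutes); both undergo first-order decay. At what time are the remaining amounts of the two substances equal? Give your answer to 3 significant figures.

55.1 minutes

Set 176·(1/2)^(t/35.4) = 70.5·(1/2)^(t/232).
Taking log₂: log₂(176/70.5) = t·(1/35.4 − 1/232).
log₂(2.4965) = 1.3199; 1/35.4 − 1/232 = 0.023938.
t = 1.3199 / 0.023938 ≈ 55.137 minutes.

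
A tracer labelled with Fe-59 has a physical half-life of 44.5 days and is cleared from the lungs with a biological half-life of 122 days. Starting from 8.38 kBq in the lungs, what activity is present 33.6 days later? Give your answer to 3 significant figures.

1/t_eff = 1/t_phys + 1/t_biol = 1/44.5 + 1/122 = 0.030669 per day.
t_eff = 44.5 × 122 / (44.5 + 122) ≈ 32.607 days.
Remaining = 8.38 × (1/2)^(33.6/32.607) = 8.38 × (1/2)^1.0305 ≈ 4.1024 kBq.

4.10 kBq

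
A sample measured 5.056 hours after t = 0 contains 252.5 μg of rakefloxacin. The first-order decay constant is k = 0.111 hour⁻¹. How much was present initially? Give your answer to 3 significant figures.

443 μg

t½ = ln 2 / k = 0.69315 / 0.111 ≈ 6.2446 hours.
Number of half-lives elapsed: n = 5.056/6.2446 ≈ 0.80966.
A₀ = A × 2^n = 252.5 × 2^0.80966 = 252.5 × 1.7528 ≈ 442.58 μg.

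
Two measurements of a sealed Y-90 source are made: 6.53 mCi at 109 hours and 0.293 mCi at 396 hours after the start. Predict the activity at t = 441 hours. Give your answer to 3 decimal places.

Over Δt = 396 − 109 = 287 hours, the level fell by a factor of 6.53/0.293 ≈ 22.287.
n = log₂(22.287) ≈ 4.4781 half-lives, so t½ = 287/4.4781 ≈ 64.09 hours.
From t = 396 to t = 441: 0.293 × (1/2)^((441−396)/64.09) ≈ 0.18009 mCi.

0.180 mCi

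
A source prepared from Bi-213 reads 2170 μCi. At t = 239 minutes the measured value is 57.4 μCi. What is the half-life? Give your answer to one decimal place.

A/A₀ = 57.4/2170 ≈ 0.026452.
n = log₂(37.805) ≈ 5.2405 half-lives elapsed in 239 minutes.
t½ = 239/5.2405 ≈ 45.606 minutes.

45.6 minutes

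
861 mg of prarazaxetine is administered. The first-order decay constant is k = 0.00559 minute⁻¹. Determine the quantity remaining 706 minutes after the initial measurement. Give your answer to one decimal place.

16.6 mg

t½ = ln 2 / k = 0.69315 / 0.00559 ≈ 124 minutes.
Number of half-lives: n = 706/124 ≈ 5.6937.
Remaining = 861 × (1/2)^5.6937 = 861 × 0.019321 ≈ 16.636 mg.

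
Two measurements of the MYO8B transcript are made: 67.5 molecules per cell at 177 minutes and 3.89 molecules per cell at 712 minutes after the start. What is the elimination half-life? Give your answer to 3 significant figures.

130 minutes

Over Δt = 712 − 177 = 535 minutes, the level fell by a factor of 67.5/3.89 ≈ 17.352.
n = log₂(17.352) ≈ 4.117 half-lives, so t½ = 535/4.117 ≈ 129.95 minutes.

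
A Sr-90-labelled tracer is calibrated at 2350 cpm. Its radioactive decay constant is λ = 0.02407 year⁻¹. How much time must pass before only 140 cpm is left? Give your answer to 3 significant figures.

117 years

t½ = ln 2 / λ = 0.69315 / 0.02407 ≈ 28.797 years.
Fraction remaining = 140/2350 ≈ 0.059574.
n = log₂(2350/140) = ln(16.786)/ln 2 ≈ 4.0692 half-lives.
t = n × t½ = 4.0692 × 28.797 ≈ 117.18 years.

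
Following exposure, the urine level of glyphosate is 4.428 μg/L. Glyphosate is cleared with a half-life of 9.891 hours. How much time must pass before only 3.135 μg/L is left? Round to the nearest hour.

Fraction remaining = 3.135/4.428 ≈ 0.70799.
n = log₂(4.428/3.135) = ln(1.4124)/ln 2 ≈ 0.49819 half-lives.
t = n × t½ = 0.49819 × 9.891 ≈ 4.9276 hours.

5 hours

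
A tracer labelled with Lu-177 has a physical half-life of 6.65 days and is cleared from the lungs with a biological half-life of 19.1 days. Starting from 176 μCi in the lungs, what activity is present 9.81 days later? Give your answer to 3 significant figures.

44.3 μCi

1/t_eff = 1/t_phys + 1/t_biol = 1/6.65 + 1/19.1 = 0.20273 per day.
t_eff = 6.65 × 19.1 / (6.65 + 19.1) ≈ 4.9326 days.
Remaining = 176 × (1/2)^(9.81/4.9326) = 176 × (1/2)^1.9888 ≈ 44.343 μCi.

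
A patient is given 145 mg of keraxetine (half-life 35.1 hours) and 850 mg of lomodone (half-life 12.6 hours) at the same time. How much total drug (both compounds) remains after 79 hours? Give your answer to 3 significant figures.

keraxetine: 145 × (1/2)^(79/35.1) = 145 × (1/2)^2.2507 ≈ 30.467 mg.
lomodone: 850 × (1/2)^(79/12.6) = 850 × (1/2)^6.2698 ≈ 11.016 mg.
Total = 30.467 + 11.016 ≈ 41.483 mg.

41.5 mg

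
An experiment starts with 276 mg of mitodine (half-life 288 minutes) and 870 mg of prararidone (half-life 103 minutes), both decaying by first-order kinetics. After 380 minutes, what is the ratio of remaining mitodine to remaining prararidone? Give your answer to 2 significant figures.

1.6

mitodine: 276 × (1/2)^(380/288) = 276 × (1/2)^1.3194 ≈ 110.59 mg.
prararidone: 870 × (1/2)^(380/103) = 870 × (1/2)^3.6893 ≈ 67.441 mg.
Ratio ≈ 110.59 / 67.441 ≈ 1.6398.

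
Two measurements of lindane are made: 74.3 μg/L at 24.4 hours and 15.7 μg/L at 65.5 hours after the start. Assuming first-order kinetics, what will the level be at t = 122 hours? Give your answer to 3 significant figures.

Over Δt = 65.5 − 24.4 = 41.1 hours, the level fell by a factor of 74.3/15.7 ≈ 4.7325.
n = log₂(4.7325) ≈ 2.2426 half-lives, so t½ = 41.1/2.2426 ≈ 18.327 hours.
From t = 65.5 to t = 122: 15.7 × (1/2)^((122−65.5)/18.327) ≈ 1.8529 μg/L.

1.85 μg/L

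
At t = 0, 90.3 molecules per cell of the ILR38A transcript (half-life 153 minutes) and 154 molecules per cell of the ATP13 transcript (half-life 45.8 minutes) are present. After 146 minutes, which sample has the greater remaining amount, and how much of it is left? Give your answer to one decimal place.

ILR38A transcript: 90.3 × (1/2)^0.95425 ≈ 46.605 molecules per cell.
ATP13 transcript: 154 × (1/2)^3.1878 ≈ 16.901 molecules per cell.
ILR38A transcript has more remaining, at ≈ 46.605 molecules per cell.

ILR38A transcript, 46.6 molecules per cell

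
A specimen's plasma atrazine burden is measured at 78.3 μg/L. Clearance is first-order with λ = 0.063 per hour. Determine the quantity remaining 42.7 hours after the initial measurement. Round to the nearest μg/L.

t½ = ln 2 / λ = 0.69315 / 0.063 ≈ 11.002 hours.
Number of half-lives: n = 42.7/11.002 ≈ 3.881.
Remaining = 78.3 × (1/2)^3.881 = 78.3 × 0.067874 ≈ 5.3145 μg/L.

5 μg/L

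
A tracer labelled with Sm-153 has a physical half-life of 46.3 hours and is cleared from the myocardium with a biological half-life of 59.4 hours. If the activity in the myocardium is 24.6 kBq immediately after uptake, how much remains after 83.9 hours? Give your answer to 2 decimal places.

2.63 kBq

1/t_eff = 1/t_phys + 1/t_biol = 1/46.3 + 1/59.4 = 0.038433 per hour.
t_eff = 46.3 × 59.4 / (46.3 + 59.4) ≈ 26.019 hours.
Remaining = 24.6 × (1/2)^(83.9/26.019) = 24.6 × (1/2)^3.2246 ≈ 2.6318 kBq.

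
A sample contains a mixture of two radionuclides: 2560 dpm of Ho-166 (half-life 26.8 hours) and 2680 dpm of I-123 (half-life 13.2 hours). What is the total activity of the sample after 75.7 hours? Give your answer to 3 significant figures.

Ho-166: 2560 × (1/2)^(75.7/26.8) = 2560 × (1/2)^2.8246 ≈ 361.36 dpm.
I-123: 2680 × (1/2)^(75.7/13.2) = 2680 × (1/2)^5.7348 ≈ 50.324 dpm.
Total = 361.36 + 50.324 ≈ 411.69 dpm.

412 dpm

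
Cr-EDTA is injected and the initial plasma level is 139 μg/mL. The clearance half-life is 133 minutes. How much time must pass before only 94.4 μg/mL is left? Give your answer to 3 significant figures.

74.2 minutes

Fraction remaining = 94.4/139 ≈ 0.67914.
n = log₂(139/94.4) = ln(1.4725)/ln 2 ≈ 0.55823 half-lives.
t = n × t½ = 0.55823 × 133 ≈ 74.244 minutes.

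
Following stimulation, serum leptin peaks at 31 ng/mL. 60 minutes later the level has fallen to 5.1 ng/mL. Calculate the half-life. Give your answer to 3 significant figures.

23.0 minutes

A/A₀ = 5.1/31 ≈ 0.16452.
n = log₂(6.0784) ≈ 2.6037 half-lives elapsed in 60 minutes.
t½ = 60/2.6037 ≈ 23.044 minutes.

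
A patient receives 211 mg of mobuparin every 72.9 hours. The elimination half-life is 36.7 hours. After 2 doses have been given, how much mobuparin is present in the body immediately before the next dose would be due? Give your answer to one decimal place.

66.7 mg

The 2 doses were given 145.8, 72.9 hours ago.
Total = 211·(1/2)^(145.8/36.7) + 211·(1/2)^(72.9/36.7)
      = 13.439 + 53.251 ≈ 66.689 mg.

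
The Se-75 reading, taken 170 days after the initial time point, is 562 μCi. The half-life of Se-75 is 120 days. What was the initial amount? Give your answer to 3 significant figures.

1500 μCi

Number of half-lives elapsed: n = 170/120 ≈ 1.4167.
A₀ = A × 2^n = 562 × 2^1.4167 = 562 × 2.6697 ≈ 1500.4 μCi.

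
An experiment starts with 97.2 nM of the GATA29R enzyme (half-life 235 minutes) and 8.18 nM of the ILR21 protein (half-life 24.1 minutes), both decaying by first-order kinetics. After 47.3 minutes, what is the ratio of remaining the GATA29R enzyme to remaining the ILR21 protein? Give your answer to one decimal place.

40.3

GATA29R enzyme: 97.2 × (1/2)^(47.3/235) = 97.2 × (1/2)^0.20128 ≈ 84.543 nM.
ILR21 protein: 8.18 × (1/2)^(47.3/24.1) = 8.18 × (1/2)^1.9627 ≈ 2.0986 nM.
Ratio ≈ 84.543 / 2.0986 ≈ 40.285.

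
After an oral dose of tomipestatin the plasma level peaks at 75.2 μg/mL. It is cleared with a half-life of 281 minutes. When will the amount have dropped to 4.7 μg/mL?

4.7/75.2 = 1/16, so 4 half-lives have elapsed.
t = 4 × 281 = 1124 minutes.

1124 minutes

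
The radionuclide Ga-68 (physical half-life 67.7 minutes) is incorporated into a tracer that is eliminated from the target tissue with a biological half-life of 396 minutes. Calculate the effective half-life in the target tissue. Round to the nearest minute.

58 minutes

1/t_eff = 1/t_phys + 1/t_biol = 1/67.7 + 1/396 = 0.017296 per minute.
t_eff = 67.7 × 396 / (67.7 + 396) ≈ 57.816 minutes.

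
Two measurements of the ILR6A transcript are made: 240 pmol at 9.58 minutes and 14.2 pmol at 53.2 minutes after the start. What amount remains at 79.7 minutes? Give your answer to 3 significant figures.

Over Δt = 53.2 − 9.58 = 43.62 minutes, the level fell by a factor of 240/14.2 ≈ 16.901.
n = log₂(16.901) ≈ 4.0791 half-lives, so t½ = 43.62/4.0791 ≈ 10.694 minutes.
From t = 53.2 to t = 79.7: 14.2 × (1/2)^((79.7−53.2)/10.694) ≈ 2.5486 pmol.

2.55 pmol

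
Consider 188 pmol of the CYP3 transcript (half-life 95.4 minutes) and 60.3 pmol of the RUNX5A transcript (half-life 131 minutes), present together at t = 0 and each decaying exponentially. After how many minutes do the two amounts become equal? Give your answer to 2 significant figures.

Set 188·(1/2)^(t/95.4) = 60.3·(1/2)^(t/131).
Taking log₂: log₂(188/60.3) = t·(1/95.4 − 1/131).
log₂(3.1177) = 1.6405; 1/95.4 − 1/131 = 0.0028486.
t = 1.6405 / 0.0028486 ≈ 575.9 minutes.

580 minutes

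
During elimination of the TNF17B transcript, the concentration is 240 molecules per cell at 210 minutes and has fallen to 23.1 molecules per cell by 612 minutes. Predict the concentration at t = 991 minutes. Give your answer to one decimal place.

Over Δt = 612 − 210 = 402 minutes, the level fell by a factor of 240/23.1 ≈ 10.39.
n = log₂(10.39) ≈ 3.3771 half-lives, so t½ = 402/3.3771 ≈ 119.04 minutes.
From t = 612 to t = 991: 23.1 × (1/2)^((991−612)/119.04) ≈ 2.542 molecules per cell.

2.5 molecules per cell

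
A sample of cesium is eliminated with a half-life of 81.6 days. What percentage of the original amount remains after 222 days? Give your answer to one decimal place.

n = 222/81.6 ≈ 2.7206 half-lives.
Fraction remaining = (1/2)^2.7206 ≈ 0.15171, i.e. 15.171%.

15.2%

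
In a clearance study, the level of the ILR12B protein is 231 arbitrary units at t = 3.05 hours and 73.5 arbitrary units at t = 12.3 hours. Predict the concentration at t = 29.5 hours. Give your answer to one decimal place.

Over Δt = 12.3 − 3.05 = 9.25 hours, the level fell by a factor of 231/73.5 ≈ 3.1429.
n = log₂(3.1429) ≈ 1.6521 half-lives, so t½ = 9.25/1.6521 ≈ 5.599 hours.
From t = 12.3 to t = 29.5: 73.5 × (1/2)^((29.5−12.3)/5.599) ≈ 8.7404 arbitrary units.

8.7 arbitrary units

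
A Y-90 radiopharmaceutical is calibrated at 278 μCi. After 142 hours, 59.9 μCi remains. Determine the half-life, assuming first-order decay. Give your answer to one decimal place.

64.1 hours

A/A₀ = 59.9/278 ≈ 0.21547.
n = log₂(4.6411) ≈ 2.2145 half-lives elapsed in 142 hours.
t½ = 142/2.2145 ≈ 64.124 hours.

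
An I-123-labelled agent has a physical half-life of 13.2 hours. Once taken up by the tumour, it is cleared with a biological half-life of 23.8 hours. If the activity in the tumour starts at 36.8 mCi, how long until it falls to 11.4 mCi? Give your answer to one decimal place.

14.4 hours

1/t_eff = 1/t_phys + 1/t_biol = 1/13.2 + 1/23.8 = 0.11777 per hour.
t_eff = 13.2 × 23.8 / (13.2 + 23.8) ≈ 8.4908 hours.
n = log₂(36.8/11.4) ≈ 1.6907; t = 1.6907 × 8.4908 ≈ 14.355 hours.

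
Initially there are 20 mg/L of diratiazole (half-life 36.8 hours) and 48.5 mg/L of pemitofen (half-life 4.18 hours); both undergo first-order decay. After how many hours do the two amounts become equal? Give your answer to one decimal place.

Set 20·(1/2)^(t/36.8) = 48.5·(1/2)^(t/4.18).
Taking log₂: log₂(20/48.5) = t·(1/36.8 − 1/4.18).
log₂(0.41237) = -1.278; 1/36.8 − 1/4.18 = -0.21206.
t = -1.278 / -0.21206 ≈ 6.0265 hours.

6.0 hours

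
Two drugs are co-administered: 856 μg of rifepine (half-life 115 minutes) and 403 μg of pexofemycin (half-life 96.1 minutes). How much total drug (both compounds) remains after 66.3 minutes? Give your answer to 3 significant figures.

824 μg

rifepine: 856 × (1/2)^(66.3/115) = 856 × (1/2)^0.57652 ≈ 574.02 μg.
pexofemycin: 403 × (1/2)^(66.3/96.1) = 403 × (1/2)^0.68991 ≈ 249.82 μg.
Total = 574.02 + 249.82 ≈ 823.83 μg.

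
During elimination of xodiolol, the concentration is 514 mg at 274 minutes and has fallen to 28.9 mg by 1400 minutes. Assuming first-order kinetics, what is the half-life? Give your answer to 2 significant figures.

Over Δt = 1400 − 274 = 1126 minutes, the level fell by a factor of 514/28.9 ≈ 17.785.
n = log₂(17.785) ≈ 4.1526 half-lives, so t½ = 1126/4.1526 ≈ 271.15 minutes.

270 minutes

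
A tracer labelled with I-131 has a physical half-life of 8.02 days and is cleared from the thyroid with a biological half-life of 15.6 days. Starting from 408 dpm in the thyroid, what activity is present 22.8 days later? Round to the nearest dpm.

21 dpm

1/t_eff = 1/t_phys + 1/t_biol = 1/8.02 + 1/15.6 = 0.18879 per day.
t_eff = 8.02 × 15.6 / (8.02 + 15.6) ≈ 5.2969 days.
Remaining = 408 × (1/2)^(22.8/5.2969) = 408 × (1/2)^4.3044 ≈ 20.649 dpm.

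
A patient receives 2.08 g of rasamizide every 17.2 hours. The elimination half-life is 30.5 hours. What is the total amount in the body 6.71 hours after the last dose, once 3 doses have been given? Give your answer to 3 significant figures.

3.81 g

The 3 doses were given 41.11, 23.91, 6.71 hours ago.
Total = 2.08·(1/2)^(41.11/30.5) + 2.08·(1/2)^(23.91/30.5) + 2.08·(1/2)^(6.71/30.5)
      = 0.81717 + 1.208 + 1.7858 ≈ 3.811 g.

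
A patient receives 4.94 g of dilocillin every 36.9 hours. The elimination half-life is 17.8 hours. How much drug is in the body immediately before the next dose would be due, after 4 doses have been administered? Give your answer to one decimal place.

The 4 doses were given 147.6, 110.7, 73.8, 36.9 hours ago.
Total = 4.94·(1/2)^(147.6/17.8) + 4.94·(1/2)^(110.7/17.8) + 4.94·(1/2)^(73.8/17.8) + 4.94·(1/2)^(36.9/17.8)
      = 0.01576 + 0.066312 + 0.27902 + 1.174 ≈ 1.5351 g.

1.5 g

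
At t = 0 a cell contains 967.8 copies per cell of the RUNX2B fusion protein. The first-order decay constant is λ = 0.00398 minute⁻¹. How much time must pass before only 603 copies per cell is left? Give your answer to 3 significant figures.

t½ = ln 2 / λ = 0.69315 / 0.00398 ≈ 174.16 minutes.
Fraction remaining = 603/967.8 ≈ 0.62306.
n = log₂(967.8/603) = ln(1.605)/ln 2 ≈ 0.68255 half-lives.
t = n × t½ = 0.68255 × 174.16 ≈ 118.87 minutes.

119 minutes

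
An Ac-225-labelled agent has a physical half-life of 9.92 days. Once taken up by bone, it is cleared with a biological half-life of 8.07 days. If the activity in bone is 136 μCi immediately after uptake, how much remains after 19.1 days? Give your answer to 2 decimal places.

1/t_eff = 1/t_phys + 1/t_biol = 1/9.92 + 1/8.07 = 0.22472 per day.
t_eff = 9.92 × 8.07 / (9.92 + 8.07) ≈ 4.4499 days.
Remaining = 136 × (1/2)^(19.1/4.4499) = 136 × (1/2)^4.2922 ≈ 6.9416 μCi.

6.94 μCi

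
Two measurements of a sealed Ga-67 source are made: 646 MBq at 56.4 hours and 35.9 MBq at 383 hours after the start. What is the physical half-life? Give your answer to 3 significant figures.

Over Δt = 383 − 56.4 = 326.6 hours, the level fell by a factor of 646/35.9 ≈ 17.994.
n = log₂(17.994) ≈ 4.1695 half-lives, so t½ = 326.6/4.1695 ≈ 78.331 hours.

78.3 hours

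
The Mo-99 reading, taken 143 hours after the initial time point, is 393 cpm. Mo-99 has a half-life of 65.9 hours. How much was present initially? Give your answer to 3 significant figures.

1770 cpm

Number of half-lives elapsed: n = 143/65.9 ≈ 2.17.
A₀ = A × 2^n = 393 × 2^2.17 = 393 × 4.5001 ≈ 1768.5 cpm.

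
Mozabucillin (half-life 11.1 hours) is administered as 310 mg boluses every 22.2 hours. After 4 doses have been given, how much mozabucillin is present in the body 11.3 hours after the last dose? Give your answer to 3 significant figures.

The 4 doses were given 77.9, 55.7, 33.5, 11.3 hours ago.
Total = 310·(1/2)^(77.9/11.1) + 310·(1/2)^(55.7/11.1) + 310·(1/2)^(33.5/11.1) + 310·(1/2)^(11.3/11.1)
      = 2.3918 + 9.5673 + 38.269 + 153.08 ≈ 203.3 mg.

203 mg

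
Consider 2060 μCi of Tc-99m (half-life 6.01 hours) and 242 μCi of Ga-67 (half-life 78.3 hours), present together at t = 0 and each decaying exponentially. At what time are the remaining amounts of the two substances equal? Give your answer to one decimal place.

Set 2060·(1/2)^(t/6.01) = 242·(1/2)^(t/78.3).
Taking log₂: log₂(2060/242) = t·(1/6.01 − 1/78.3).
log₂(8.5124) = 3.0896; 1/6.01 − 1/78.3 = 0.15362.
t = 3.0896 / 0.15362 ≈ 20.112 hours.

20.1 hours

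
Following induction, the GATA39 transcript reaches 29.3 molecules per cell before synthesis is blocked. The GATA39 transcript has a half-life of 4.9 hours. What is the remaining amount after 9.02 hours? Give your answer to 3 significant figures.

Number of half-lives: n = 9.02/4.9 ≈ 1.8408.
Remaining = 29.3 × (1/2)^1.8408 = 29.3 × 0.27916 ≈ 8.1795 molecules per cell.

8.18 molecules per cell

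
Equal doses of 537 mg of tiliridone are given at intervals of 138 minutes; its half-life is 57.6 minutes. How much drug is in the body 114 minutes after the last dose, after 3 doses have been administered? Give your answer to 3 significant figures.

167 mg

The 3 doses were given 390, 252, 114 minutes ago.
Total = 537·(1/2)^(390/57.6) + 537·(1/2)^(252/57.6) + 537·(1/2)^(114/57.6)
      = 4.9176 + 25.88 + 136.2 ≈ 167 mg.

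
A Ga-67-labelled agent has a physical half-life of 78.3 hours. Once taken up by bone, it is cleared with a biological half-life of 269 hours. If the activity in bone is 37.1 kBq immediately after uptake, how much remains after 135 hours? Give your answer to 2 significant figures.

1/t_eff = 1/t_phys + 1/t_biol = 1/78.3 + 1/269 = 0.016489 per hour.
t_eff = 78.3 × 269 / (78.3 + 269) ≈ 60.647 hours.
Remaining = 37.1 × (1/2)^(135/60.647) = 37.1 × (1/2)^2.226 ≈ 7.9302 kBq.

7.9 kBq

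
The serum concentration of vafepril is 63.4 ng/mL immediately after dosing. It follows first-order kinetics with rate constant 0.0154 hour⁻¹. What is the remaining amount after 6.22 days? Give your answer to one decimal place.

t½ = ln 2 / λ = 0.69315 / 0.0154 ≈ 45.01 hours.
Convert the elapsed time: 6.22 days = 149.28 hours.
Number of half-lives: n = 149.28/45.01 ≈ 3.3166.
Remaining = 63.4 × (1/2)^3.3166 = 63.4 × 0.10037 ≈ 6.3633 ng/mL.

6.4 ng/mL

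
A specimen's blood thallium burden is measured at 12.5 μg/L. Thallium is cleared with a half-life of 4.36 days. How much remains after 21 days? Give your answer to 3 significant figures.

Number of half-lives: n = 21/4.36 ≈ 4.8165.
Remaining = 12.5 × (1/2)^4.8165 = 12.5 × 0.035488 ≈ 0.4436 μg/L.

0.444 μg/L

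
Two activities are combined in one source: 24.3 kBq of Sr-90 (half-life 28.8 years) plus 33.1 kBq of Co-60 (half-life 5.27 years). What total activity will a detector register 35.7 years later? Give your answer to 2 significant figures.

11 kBq

Sr-90: 24.3 × (1/2)^(35.7/28.8) = 24.3 × (1/2)^1.2396 ≈ 10.291 kBq.
Co-60: 33.1 × (1/2)^(35.7/5.27) = 33.1 × (1/2)^6.7742 ≈ 0.30241 kBq.
Total = 10.291 + 0.30241 ≈ 10.593 kBq.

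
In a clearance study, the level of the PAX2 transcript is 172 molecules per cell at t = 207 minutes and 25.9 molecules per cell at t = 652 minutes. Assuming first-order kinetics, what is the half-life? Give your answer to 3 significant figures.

163 minutes

Over Δt = 652 − 207 = 445 minutes, the level fell by a factor of 172/25.9 ≈ 6.6409.
n = log₂(6.6409) ≈ 2.7314 half-lives, so t½ = 445/2.7314 ≈ 162.92 minutes.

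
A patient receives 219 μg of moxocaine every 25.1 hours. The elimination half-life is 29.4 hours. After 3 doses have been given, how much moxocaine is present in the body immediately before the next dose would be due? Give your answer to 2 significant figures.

230 μg

The 3 doses were given 75.3, 50.2, 25.1 hours ago.
Total = 219·(1/2)^(75.3/29.4) + 219·(1/2)^(50.2/29.4) + 219·(1/2)^(25.1/29.4)
      = 37.106 + 67.056 + 121.18 ≈ 225.35 μg.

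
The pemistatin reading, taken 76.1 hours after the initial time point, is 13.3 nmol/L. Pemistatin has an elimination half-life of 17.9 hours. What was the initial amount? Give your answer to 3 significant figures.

Number of half-lives elapsed: n = 76.1/17.9 ≈ 4.2514.
A₀ = A × 2^n = 13.3 × 2^4.2514 = 13.3 × 19.046 ≈ 253.31 nmol/L.

253 nmol/L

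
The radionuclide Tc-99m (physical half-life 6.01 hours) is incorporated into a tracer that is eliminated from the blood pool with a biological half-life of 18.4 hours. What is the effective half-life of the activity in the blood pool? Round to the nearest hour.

5 hours

1/t_eff = 1/t_phys + 1/t_biol = 1/6.01 + 1/18.4 = 0.22074 per hour.
t_eff = 6.01 × 18.4 / (6.01 + 18.4) ≈ 4.5303 hours.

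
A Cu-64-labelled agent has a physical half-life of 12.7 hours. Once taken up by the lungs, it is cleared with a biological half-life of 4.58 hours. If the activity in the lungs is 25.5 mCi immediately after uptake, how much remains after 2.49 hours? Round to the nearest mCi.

15 mCi

1/t_eff = 1/t_phys + 1/t_biol = 1/12.7 + 1/4.58 = 0.29708 per hour.
t_eff = 12.7 × 4.58 / (12.7 + 4.58) ≈ 3.3661 hours.
Remaining = 25.5 × (1/2)^(2.49/3.3661) = 25.5 × (1/2)^0.73973 ≈ 15.271 mCi.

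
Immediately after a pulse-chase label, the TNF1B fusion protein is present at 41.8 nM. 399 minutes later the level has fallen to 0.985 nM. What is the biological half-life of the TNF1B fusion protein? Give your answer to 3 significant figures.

73.8 minutes

A/A₀ = 0.985/41.8 ≈ 0.023565.
n = log₂(42.437) ≈ 5.4072 half-lives elapsed in 399 minutes.
t½ = 399/5.4072 ≈ 73.79 minutes.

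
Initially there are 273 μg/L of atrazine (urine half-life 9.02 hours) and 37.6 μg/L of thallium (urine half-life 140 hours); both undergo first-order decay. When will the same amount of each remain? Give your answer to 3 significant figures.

Set 273·(1/2)^(t/9.02) = 37.6·(1/2)^(t/140).
Taking log₂: log₂(273/37.6) = t·(1/9.02 − 1/140).
log₂(7.2606) = 2.8601; 1/9.02 − 1/140 = 0.10372.
t = 2.8601 / 0.10372 ≈ 27.575 hours.

27.6 hours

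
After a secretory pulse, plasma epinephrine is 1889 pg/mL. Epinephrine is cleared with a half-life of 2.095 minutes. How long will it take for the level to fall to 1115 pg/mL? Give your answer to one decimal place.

Fraction remaining = 1115/1889 ≈ 0.59026.
n = log₂(1889/1115) = ln(1.6942)/ln 2 ≈ 0.76058 half-lives.
t = n × t½ = 0.76058 × 2.095 ≈ 1.5934 minutes.

1.6 minutes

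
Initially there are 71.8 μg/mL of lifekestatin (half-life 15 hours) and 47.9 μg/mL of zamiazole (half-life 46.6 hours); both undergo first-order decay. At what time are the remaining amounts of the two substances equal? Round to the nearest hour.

13 hours

Set 71.8·(1/2)^(t/15) = 47.9·(1/2)^(t/46.6).
Taking log₂: log₂(71.8/47.9) = t·(1/15 − 1/46.6).
log₂(1.499) = 0.58396; 1/15 − 1/46.6 = 0.045207.
t = 0.58396 / 0.045207 ≈ 12.917 hours.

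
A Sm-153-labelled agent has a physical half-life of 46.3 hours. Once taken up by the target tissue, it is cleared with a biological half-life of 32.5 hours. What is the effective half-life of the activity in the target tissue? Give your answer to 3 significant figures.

19.1 hours

1/t_eff = 1/t_phys + 1/t_biol = 1/46.3 + 1/32.5 = 0.052368 per hour.
t_eff = 46.3 × 32.5 / (46.3 + 32.5) ≈ 19.096 hours.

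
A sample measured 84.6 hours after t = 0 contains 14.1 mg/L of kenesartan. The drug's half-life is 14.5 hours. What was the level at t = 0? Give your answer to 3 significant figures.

805 mg/L

Number of half-lives elapsed: n = 84.6/14.5 ≈ 5.8345.
A₀ = A × 2^n = 14.1 × 2^5.8345 = 14.1 × 57.063 ≈ 804.59 mg/L.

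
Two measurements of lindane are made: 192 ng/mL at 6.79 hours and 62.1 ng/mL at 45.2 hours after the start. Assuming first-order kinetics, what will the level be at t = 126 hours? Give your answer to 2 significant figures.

Over Δt = 45.2 − 6.79 = 38.41 hours, the level fell by a factor of 192/62.1 ≈ 3.0918.
n = log₂(3.0918) ≈ 1.6284 half-lives, so t½ = 38.41/1.6284 ≈ 23.587 hours.
From t = 45.2 to t = 126: 62.1 × (1/2)^((126−45.2)/23.587) ≈ 5.7793 ng/mL.

5.8 ng/mL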